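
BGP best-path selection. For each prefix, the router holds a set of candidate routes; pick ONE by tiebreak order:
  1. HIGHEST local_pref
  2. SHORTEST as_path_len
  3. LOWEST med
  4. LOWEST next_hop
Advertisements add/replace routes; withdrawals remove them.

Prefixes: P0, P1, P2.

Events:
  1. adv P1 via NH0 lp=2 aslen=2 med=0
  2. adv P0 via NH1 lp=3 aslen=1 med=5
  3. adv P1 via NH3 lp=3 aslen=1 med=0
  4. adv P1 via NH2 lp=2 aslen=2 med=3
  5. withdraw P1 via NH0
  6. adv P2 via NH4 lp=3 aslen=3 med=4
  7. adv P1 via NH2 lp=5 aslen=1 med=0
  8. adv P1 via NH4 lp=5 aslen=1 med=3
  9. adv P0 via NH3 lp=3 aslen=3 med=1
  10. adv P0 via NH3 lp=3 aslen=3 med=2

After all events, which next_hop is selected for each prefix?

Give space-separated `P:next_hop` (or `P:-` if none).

Answer: P0:NH1 P1:NH2 P2:NH4

Derivation:
Op 1: best P0=- P1=NH0 P2=-
Op 2: best P0=NH1 P1=NH0 P2=-
Op 3: best P0=NH1 P1=NH3 P2=-
Op 4: best P0=NH1 P1=NH3 P2=-
Op 5: best P0=NH1 P1=NH3 P2=-
Op 6: best P0=NH1 P1=NH3 P2=NH4
Op 7: best P0=NH1 P1=NH2 P2=NH4
Op 8: best P0=NH1 P1=NH2 P2=NH4
Op 9: best P0=NH1 P1=NH2 P2=NH4
Op 10: best P0=NH1 P1=NH2 P2=NH4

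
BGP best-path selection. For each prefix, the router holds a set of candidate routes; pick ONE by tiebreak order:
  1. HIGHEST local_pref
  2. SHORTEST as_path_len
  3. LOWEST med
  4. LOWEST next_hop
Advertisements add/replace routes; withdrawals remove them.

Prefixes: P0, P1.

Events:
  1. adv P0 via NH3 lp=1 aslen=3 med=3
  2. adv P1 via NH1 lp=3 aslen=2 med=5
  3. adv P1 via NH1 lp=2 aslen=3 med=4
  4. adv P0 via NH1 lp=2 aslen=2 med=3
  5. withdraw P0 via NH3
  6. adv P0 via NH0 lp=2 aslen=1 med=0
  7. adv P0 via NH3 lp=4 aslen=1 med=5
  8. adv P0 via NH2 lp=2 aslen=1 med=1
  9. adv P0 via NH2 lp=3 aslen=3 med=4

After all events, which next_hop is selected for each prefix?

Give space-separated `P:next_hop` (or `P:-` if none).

Answer: P0:NH3 P1:NH1

Derivation:
Op 1: best P0=NH3 P1=-
Op 2: best P0=NH3 P1=NH1
Op 3: best P0=NH3 P1=NH1
Op 4: best P0=NH1 P1=NH1
Op 5: best P0=NH1 P1=NH1
Op 6: best P0=NH0 P1=NH1
Op 7: best P0=NH3 P1=NH1
Op 8: best P0=NH3 P1=NH1
Op 9: best P0=NH3 P1=NH1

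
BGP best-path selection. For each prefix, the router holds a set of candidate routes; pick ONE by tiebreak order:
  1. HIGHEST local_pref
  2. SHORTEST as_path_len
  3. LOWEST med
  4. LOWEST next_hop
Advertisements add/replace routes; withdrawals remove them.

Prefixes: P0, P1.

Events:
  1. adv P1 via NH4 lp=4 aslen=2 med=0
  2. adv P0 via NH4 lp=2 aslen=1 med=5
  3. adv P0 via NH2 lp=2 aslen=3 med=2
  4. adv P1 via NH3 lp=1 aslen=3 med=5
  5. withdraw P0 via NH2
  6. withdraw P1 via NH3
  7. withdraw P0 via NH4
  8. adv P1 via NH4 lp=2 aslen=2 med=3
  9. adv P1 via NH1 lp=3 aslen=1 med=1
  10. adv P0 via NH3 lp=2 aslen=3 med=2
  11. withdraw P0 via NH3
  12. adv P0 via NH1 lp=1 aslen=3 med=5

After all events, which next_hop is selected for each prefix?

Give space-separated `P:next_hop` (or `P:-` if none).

Answer: P0:NH1 P1:NH1

Derivation:
Op 1: best P0=- P1=NH4
Op 2: best P0=NH4 P1=NH4
Op 3: best P0=NH4 P1=NH4
Op 4: best P0=NH4 P1=NH4
Op 5: best P0=NH4 P1=NH4
Op 6: best P0=NH4 P1=NH4
Op 7: best P0=- P1=NH4
Op 8: best P0=- P1=NH4
Op 9: best P0=- P1=NH1
Op 10: best P0=NH3 P1=NH1
Op 11: best P0=- P1=NH1
Op 12: best P0=NH1 P1=NH1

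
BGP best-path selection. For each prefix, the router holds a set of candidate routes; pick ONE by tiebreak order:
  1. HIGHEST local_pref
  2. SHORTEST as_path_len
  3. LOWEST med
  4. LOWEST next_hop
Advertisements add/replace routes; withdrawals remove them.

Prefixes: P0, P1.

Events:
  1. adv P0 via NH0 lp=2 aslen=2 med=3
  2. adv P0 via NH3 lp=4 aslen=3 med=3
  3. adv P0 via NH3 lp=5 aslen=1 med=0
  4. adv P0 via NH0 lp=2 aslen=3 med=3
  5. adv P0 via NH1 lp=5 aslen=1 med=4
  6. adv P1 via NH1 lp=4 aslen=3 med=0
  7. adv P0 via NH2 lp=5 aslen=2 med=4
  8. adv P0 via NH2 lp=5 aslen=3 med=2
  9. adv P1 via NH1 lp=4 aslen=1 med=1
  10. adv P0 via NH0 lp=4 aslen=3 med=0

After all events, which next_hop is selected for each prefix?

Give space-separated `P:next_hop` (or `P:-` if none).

Op 1: best P0=NH0 P1=-
Op 2: best P0=NH3 P1=-
Op 3: best P0=NH3 P1=-
Op 4: best P0=NH3 P1=-
Op 5: best P0=NH3 P1=-
Op 6: best P0=NH3 P1=NH1
Op 7: best P0=NH3 P1=NH1
Op 8: best P0=NH3 P1=NH1
Op 9: best P0=NH3 P1=NH1
Op 10: best P0=NH3 P1=NH1

Answer: P0:NH3 P1:NH1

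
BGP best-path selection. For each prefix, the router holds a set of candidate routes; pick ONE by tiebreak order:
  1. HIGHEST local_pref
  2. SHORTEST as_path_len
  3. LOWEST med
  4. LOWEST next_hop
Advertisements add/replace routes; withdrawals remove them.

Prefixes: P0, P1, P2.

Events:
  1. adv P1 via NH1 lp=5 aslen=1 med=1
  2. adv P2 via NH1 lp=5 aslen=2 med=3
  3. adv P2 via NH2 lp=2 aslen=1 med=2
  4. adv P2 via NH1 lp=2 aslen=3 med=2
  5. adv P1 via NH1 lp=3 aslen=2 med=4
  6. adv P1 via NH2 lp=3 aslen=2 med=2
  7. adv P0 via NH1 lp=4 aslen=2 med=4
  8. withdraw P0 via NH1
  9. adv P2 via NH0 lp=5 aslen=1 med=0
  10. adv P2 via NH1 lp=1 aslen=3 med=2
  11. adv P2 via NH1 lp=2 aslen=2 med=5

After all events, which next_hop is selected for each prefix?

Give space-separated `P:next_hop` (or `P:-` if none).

Answer: P0:- P1:NH2 P2:NH0

Derivation:
Op 1: best P0=- P1=NH1 P2=-
Op 2: best P0=- P1=NH1 P2=NH1
Op 3: best P0=- P1=NH1 P2=NH1
Op 4: best P0=- P1=NH1 P2=NH2
Op 5: best P0=- P1=NH1 P2=NH2
Op 6: best P0=- P1=NH2 P2=NH2
Op 7: best P0=NH1 P1=NH2 P2=NH2
Op 8: best P0=- P1=NH2 P2=NH2
Op 9: best P0=- P1=NH2 P2=NH0
Op 10: best P0=- P1=NH2 P2=NH0
Op 11: best P0=- P1=NH2 P2=NH0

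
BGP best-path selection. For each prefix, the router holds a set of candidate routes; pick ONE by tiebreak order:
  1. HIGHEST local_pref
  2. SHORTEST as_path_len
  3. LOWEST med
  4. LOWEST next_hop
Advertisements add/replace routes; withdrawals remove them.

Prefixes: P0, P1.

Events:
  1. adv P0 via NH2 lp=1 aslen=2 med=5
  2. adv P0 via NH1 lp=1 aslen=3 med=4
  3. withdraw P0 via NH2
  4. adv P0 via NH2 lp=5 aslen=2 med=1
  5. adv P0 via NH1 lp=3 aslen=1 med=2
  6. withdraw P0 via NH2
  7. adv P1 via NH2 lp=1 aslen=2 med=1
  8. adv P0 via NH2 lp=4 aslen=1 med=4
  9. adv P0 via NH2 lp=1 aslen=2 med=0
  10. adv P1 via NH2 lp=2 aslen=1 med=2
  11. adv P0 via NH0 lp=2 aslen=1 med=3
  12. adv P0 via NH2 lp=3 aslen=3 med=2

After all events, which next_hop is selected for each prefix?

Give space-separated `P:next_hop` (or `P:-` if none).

Answer: P0:NH1 P1:NH2

Derivation:
Op 1: best P0=NH2 P1=-
Op 2: best P0=NH2 P1=-
Op 3: best P0=NH1 P1=-
Op 4: best P0=NH2 P1=-
Op 5: best P0=NH2 P1=-
Op 6: best P0=NH1 P1=-
Op 7: best P0=NH1 P1=NH2
Op 8: best P0=NH2 P1=NH2
Op 9: best P0=NH1 P1=NH2
Op 10: best P0=NH1 P1=NH2
Op 11: best P0=NH1 P1=NH2
Op 12: best P0=NH1 P1=NH2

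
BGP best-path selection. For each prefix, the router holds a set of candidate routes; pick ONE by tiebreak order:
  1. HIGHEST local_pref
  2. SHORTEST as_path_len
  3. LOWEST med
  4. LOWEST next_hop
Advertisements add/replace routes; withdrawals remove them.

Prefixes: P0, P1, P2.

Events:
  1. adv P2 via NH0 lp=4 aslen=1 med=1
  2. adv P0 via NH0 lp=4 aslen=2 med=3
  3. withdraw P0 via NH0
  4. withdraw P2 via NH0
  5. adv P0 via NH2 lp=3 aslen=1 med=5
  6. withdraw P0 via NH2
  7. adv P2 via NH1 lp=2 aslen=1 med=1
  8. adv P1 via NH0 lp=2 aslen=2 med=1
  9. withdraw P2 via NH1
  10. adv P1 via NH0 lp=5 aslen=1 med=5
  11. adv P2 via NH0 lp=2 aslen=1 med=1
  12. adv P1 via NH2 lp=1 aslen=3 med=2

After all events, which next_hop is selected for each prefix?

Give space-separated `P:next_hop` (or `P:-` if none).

Op 1: best P0=- P1=- P2=NH0
Op 2: best P0=NH0 P1=- P2=NH0
Op 3: best P0=- P1=- P2=NH0
Op 4: best P0=- P1=- P2=-
Op 5: best P0=NH2 P1=- P2=-
Op 6: best P0=- P1=- P2=-
Op 7: best P0=- P1=- P2=NH1
Op 8: best P0=- P1=NH0 P2=NH1
Op 9: best P0=- P1=NH0 P2=-
Op 10: best P0=- P1=NH0 P2=-
Op 11: best P0=- P1=NH0 P2=NH0
Op 12: best P0=- P1=NH0 P2=NH0

Answer: P0:- P1:NH0 P2:NH0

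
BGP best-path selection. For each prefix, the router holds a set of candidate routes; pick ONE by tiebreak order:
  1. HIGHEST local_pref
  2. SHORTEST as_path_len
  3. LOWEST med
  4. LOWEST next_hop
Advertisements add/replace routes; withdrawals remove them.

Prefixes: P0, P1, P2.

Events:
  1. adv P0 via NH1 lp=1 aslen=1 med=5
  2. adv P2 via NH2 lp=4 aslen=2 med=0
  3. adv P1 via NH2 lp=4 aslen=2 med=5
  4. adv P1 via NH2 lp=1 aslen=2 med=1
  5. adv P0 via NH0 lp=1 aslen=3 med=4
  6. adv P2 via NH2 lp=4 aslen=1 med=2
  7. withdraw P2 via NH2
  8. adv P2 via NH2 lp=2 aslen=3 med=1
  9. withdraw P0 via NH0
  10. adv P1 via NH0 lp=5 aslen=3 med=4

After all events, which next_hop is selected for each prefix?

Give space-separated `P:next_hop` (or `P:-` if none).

Answer: P0:NH1 P1:NH0 P2:NH2

Derivation:
Op 1: best P0=NH1 P1=- P2=-
Op 2: best P0=NH1 P1=- P2=NH2
Op 3: best P0=NH1 P1=NH2 P2=NH2
Op 4: best P0=NH1 P1=NH2 P2=NH2
Op 5: best P0=NH1 P1=NH2 P2=NH2
Op 6: best P0=NH1 P1=NH2 P2=NH2
Op 7: best P0=NH1 P1=NH2 P2=-
Op 8: best P0=NH1 P1=NH2 P2=NH2
Op 9: best P0=NH1 P1=NH2 P2=NH2
Op 10: best P0=NH1 P1=NH0 P2=NH2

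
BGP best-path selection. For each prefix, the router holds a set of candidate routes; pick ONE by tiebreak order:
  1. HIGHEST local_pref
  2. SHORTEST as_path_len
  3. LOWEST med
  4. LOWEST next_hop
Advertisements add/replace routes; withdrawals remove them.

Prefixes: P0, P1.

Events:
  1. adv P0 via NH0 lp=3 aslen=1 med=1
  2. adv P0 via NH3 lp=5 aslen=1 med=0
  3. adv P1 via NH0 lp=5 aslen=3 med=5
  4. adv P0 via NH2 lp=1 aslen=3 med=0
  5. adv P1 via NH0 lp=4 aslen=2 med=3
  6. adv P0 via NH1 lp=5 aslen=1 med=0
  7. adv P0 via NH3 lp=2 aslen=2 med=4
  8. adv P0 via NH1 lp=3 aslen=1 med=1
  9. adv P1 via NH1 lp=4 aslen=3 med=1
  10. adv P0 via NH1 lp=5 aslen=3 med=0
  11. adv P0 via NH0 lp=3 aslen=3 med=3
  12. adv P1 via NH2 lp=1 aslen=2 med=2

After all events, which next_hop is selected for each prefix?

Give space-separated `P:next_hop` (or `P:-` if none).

Answer: P0:NH1 P1:NH0

Derivation:
Op 1: best P0=NH0 P1=-
Op 2: best P0=NH3 P1=-
Op 3: best P0=NH3 P1=NH0
Op 4: best P0=NH3 P1=NH0
Op 5: best P0=NH3 P1=NH0
Op 6: best P0=NH1 P1=NH0
Op 7: best P0=NH1 P1=NH0
Op 8: best P0=NH0 P1=NH0
Op 9: best P0=NH0 P1=NH0
Op 10: best P0=NH1 P1=NH0
Op 11: best P0=NH1 P1=NH0
Op 12: best P0=NH1 P1=NH0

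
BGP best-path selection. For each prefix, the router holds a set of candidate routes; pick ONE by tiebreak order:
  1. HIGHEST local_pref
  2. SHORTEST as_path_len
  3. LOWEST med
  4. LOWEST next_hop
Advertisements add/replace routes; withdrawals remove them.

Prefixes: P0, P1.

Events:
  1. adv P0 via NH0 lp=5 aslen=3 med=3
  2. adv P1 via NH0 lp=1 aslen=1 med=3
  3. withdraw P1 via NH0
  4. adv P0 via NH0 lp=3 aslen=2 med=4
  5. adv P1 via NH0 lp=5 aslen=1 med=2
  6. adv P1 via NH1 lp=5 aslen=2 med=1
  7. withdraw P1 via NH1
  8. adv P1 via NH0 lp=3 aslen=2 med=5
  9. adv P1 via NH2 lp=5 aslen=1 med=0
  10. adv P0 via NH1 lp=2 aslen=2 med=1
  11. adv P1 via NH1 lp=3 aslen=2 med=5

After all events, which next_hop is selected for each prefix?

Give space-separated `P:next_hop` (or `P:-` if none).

Op 1: best P0=NH0 P1=-
Op 2: best P0=NH0 P1=NH0
Op 3: best P0=NH0 P1=-
Op 4: best P0=NH0 P1=-
Op 5: best P0=NH0 P1=NH0
Op 6: best P0=NH0 P1=NH0
Op 7: best P0=NH0 P1=NH0
Op 8: best P0=NH0 P1=NH0
Op 9: best P0=NH0 P1=NH2
Op 10: best P0=NH0 P1=NH2
Op 11: best P0=NH0 P1=NH2

Answer: P0:NH0 P1:NH2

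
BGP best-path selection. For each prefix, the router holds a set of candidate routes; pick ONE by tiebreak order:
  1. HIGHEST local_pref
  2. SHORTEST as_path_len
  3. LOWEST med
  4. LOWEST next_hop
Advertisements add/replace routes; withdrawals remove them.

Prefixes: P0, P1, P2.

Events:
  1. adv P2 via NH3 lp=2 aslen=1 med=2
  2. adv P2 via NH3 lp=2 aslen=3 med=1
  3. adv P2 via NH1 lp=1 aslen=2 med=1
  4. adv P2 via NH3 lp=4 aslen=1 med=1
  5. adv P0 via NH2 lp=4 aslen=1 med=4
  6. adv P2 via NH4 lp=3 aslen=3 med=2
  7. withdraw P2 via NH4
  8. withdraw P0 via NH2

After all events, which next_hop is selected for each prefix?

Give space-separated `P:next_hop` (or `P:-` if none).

Answer: P0:- P1:- P2:NH3

Derivation:
Op 1: best P0=- P1=- P2=NH3
Op 2: best P0=- P1=- P2=NH3
Op 3: best P0=- P1=- P2=NH3
Op 4: best P0=- P1=- P2=NH3
Op 5: best P0=NH2 P1=- P2=NH3
Op 6: best P0=NH2 P1=- P2=NH3
Op 7: best P0=NH2 P1=- P2=NH3
Op 8: best P0=- P1=- P2=NH3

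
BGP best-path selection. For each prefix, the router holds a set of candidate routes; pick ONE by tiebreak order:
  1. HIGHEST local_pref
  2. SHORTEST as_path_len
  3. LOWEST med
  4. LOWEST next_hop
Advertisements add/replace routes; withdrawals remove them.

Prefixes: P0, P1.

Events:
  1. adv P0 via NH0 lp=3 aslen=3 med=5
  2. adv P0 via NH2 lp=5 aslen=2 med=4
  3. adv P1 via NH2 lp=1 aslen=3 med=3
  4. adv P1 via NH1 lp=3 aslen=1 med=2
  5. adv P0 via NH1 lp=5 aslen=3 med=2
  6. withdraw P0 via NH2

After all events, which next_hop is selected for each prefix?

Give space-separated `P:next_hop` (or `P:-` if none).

Answer: P0:NH1 P1:NH1

Derivation:
Op 1: best P0=NH0 P1=-
Op 2: best P0=NH2 P1=-
Op 3: best P0=NH2 P1=NH2
Op 4: best P0=NH2 P1=NH1
Op 5: best P0=NH2 P1=NH1
Op 6: best P0=NH1 P1=NH1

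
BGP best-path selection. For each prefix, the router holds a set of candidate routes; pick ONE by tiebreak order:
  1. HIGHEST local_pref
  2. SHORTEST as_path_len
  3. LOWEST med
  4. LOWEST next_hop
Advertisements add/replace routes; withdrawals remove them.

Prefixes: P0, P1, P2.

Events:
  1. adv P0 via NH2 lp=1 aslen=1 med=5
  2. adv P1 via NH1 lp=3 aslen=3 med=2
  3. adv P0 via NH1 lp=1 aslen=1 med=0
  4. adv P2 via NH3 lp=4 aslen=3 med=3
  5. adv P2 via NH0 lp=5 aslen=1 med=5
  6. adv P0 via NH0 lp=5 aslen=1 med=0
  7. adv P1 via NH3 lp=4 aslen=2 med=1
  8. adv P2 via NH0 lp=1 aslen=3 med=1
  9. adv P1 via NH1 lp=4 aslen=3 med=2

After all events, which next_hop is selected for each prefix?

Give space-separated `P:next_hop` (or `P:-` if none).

Op 1: best P0=NH2 P1=- P2=-
Op 2: best P0=NH2 P1=NH1 P2=-
Op 3: best P0=NH1 P1=NH1 P2=-
Op 4: best P0=NH1 P1=NH1 P2=NH3
Op 5: best P0=NH1 P1=NH1 P2=NH0
Op 6: best P0=NH0 P1=NH1 P2=NH0
Op 7: best P0=NH0 P1=NH3 P2=NH0
Op 8: best P0=NH0 P1=NH3 P2=NH3
Op 9: best P0=NH0 P1=NH3 P2=NH3

Answer: P0:NH0 P1:NH3 P2:NH3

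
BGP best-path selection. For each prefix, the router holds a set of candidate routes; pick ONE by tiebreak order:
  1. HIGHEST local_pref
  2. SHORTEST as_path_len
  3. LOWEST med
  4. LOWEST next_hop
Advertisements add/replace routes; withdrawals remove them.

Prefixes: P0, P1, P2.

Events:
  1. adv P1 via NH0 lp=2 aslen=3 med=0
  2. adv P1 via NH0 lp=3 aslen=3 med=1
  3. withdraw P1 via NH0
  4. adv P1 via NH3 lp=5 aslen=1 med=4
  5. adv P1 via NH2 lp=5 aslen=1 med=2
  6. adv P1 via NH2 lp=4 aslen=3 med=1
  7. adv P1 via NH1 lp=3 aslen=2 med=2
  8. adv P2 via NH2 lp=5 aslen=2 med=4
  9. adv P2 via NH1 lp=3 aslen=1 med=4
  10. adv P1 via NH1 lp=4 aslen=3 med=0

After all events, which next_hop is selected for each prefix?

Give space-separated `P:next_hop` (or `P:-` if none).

Op 1: best P0=- P1=NH0 P2=-
Op 2: best P0=- P1=NH0 P2=-
Op 3: best P0=- P1=- P2=-
Op 4: best P0=- P1=NH3 P2=-
Op 5: best P0=- P1=NH2 P2=-
Op 6: best P0=- P1=NH3 P2=-
Op 7: best P0=- P1=NH3 P2=-
Op 8: best P0=- P1=NH3 P2=NH2
Op 9: best P0=- P1=NH3 P2=NH2
Op 10: best P0=- P1=NH3 P2=NH2

Answer: P0:- P1:NH3 P2:NH2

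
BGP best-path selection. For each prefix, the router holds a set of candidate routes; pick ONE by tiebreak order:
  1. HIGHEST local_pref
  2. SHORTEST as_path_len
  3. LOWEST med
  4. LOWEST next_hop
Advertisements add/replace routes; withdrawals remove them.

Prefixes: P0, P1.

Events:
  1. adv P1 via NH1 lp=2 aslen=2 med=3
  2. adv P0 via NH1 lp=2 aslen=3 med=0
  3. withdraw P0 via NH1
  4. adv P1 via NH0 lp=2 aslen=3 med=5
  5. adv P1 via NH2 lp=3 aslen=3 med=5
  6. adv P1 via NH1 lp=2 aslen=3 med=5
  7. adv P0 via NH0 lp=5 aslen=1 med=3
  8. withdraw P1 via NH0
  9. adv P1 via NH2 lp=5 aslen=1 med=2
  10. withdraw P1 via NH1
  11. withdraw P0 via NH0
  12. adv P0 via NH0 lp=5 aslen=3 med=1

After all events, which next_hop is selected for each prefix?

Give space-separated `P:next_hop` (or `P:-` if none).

Op 1: best P0=- P1=NH1
Op 2: best P0=NH1 P1=NH1
Op 3: best P0=- P1=NH1
Op 4: best P0=- P1=NH1
Op 5: best P0=- P1=NH2
Op 6: best P0=- P1=NH2
Op 7: best P0=NH0 P1=NH2
Op 8: best P0=NH0 P1=NH2
Op 9: best P0=NH0 P1=NH2
Op 10: best P0=NH0 P1=NH2
Op 11: best P0=- P1=NH2
Op 12: best P0=NH0 P1=NH2

Answer: P0:NH0 P1:NH2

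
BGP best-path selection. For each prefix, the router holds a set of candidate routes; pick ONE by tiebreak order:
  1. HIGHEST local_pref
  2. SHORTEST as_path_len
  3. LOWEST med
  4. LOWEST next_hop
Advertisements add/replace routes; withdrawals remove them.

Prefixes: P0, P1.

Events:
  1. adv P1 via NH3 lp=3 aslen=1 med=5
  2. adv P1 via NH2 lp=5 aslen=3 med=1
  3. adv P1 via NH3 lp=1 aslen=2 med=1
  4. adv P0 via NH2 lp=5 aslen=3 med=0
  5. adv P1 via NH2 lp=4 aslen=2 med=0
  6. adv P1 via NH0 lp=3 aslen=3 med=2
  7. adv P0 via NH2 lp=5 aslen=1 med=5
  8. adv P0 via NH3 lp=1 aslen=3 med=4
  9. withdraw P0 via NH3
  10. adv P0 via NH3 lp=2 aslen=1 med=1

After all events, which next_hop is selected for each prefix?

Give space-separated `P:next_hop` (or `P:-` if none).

Answer: P0:NH2 P1:NH2

Derivation:
Op 1: best P0=- P1=NH3
Op 2: best P0=- P1=NH2
Op 3: best P0=- P1=NH2
Op 4: best P0=NH2 P1=NH2
Op 5: best P0=NH2 P1=NH2
Op 6: best P0=NH2 P1=NH2
Op 7: best P0=NH2 P1=NH2
Op 8: best P0=NH2 P1=NH2
Op 9: best P0=NH2 P1=NH2
Op 10: best P0=NH2 P1=NH2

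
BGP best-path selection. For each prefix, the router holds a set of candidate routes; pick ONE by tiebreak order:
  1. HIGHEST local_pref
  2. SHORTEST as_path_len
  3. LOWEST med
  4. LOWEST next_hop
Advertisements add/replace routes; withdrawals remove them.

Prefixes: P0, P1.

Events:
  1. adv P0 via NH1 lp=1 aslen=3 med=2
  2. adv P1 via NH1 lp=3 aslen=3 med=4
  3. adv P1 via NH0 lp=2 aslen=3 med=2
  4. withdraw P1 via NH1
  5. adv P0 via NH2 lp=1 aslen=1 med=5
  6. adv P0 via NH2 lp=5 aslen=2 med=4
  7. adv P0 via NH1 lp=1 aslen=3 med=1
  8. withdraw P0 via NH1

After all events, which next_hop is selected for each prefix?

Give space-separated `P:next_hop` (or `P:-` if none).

Op 1: best P0=NH1 P1=-
Op 2: best P0=NH1 P1=NH1
Op 3: best P0=NH1 P1=NH1
Op 4: best P0=NH1 P1=NH0
Op 5: best P0=NH2 P1=NH0
Op 6: best P0=NH2 P1=NH0
Op 7: best P0=NH2 P1=NH0
Op 8: best P0=NH2 P1=NH0

Answer: P0:NH2 P1:NH0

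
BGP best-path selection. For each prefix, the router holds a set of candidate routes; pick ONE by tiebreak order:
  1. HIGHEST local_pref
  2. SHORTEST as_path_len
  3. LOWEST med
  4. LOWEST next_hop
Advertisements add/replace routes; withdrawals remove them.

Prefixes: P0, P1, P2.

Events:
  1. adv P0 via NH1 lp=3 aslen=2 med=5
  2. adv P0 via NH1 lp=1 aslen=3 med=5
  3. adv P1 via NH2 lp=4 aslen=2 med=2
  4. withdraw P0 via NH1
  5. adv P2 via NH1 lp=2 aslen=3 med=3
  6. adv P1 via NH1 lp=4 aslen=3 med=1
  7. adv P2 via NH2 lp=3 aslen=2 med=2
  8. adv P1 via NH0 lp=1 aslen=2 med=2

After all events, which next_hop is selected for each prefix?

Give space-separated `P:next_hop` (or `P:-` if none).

Answer: P0:- P1:NH2 P2:NH2

Derivation:
Op 1: best P0=NH1 P1=- P2=-
Op 2: best P0=NH1 P1=- P2=-
Op 3: best P0=NH1 P1=NH2 P2=-
Op 4: best P0=- P1=NH2 P2=-
Op 5: best P0=- P1=NH2 P2=NH1
Op 6: best P0=- P1=NH2 P2=NH1
Op 7: best P0=- P1=NH2 P2=NH2
Op 8: best P0=- P1=NH2 P2=NH2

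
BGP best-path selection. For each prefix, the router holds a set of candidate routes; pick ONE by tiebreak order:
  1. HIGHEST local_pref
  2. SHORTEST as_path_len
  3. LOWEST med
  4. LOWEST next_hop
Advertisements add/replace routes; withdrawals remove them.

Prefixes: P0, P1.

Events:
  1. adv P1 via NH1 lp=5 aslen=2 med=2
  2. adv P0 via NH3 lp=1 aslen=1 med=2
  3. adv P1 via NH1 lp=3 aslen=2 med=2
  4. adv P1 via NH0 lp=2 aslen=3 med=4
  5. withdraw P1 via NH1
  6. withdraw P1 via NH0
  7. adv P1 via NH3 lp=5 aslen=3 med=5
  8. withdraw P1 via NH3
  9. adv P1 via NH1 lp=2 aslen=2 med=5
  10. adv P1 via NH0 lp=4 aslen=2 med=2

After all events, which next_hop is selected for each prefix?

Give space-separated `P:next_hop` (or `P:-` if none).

Op 1: best P0=- P1=NH1
Op 2: best P0=NH3 P1=NH1
Op 3: best P0=NH3 P1=NH1
Op 4: best P0=NH3 P1=NH1
Op 5: best P0=NH3 P1=NH0
Op 6: best P0=NH3 P1=-
Op 7: best P0=NH3 P1=NH3
Op 8: best P0=NH3 P1=-
Op 9: best P0=NH3 P1=NH1
Op 10: best P0=NH3 P1=NH0

Answer: P0:NH3 P1:NH0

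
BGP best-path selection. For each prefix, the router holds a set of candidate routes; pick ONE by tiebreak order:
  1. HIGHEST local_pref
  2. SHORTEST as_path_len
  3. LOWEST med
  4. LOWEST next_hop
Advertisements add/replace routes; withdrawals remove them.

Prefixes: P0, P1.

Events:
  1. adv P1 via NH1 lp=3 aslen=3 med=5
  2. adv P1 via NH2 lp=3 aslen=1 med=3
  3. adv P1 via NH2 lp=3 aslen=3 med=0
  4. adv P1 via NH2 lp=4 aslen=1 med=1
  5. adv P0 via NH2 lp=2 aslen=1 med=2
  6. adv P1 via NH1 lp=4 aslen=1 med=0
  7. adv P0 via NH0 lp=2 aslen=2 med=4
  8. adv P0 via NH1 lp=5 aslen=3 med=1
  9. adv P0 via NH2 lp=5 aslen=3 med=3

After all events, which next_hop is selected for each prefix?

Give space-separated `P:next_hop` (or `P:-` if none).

Op 1: best P0=- P1=NH1
Op 2: best P0=- P1=NH2
Op 3: best P0=- P1=NH2
Op 4: best P0=- P1=NH2
Op 5: best P0=NH2 P1=NH2
Op 6: best P0=NH2 P1=NH1
Op 7: best P0=NH2 P1=NH1
Op 8: best P0=NH1 P1=NH1
Op 9: best P0=NH1 P1=NH1

Answer: P0:NH1 P1:NH1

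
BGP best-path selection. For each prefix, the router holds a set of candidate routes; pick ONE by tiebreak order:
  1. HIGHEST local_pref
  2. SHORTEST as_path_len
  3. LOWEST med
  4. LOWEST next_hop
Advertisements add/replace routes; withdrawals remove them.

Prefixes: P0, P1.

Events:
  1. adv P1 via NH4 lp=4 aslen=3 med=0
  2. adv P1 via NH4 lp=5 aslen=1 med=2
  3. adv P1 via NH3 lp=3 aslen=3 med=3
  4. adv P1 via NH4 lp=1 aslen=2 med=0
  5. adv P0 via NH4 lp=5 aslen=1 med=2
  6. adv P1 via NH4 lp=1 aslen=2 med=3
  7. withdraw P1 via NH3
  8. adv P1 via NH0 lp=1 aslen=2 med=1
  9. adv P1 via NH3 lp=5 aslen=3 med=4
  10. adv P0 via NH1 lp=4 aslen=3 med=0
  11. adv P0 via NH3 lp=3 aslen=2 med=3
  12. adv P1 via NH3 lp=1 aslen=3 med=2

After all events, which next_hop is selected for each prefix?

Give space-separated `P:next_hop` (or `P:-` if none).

Op 1: best P0=- P1=NH4
Op 2: best P0=- P1=NH4
Op 3: best P0=- P1=NH4
Op 4: best P0=- P1=NH3
Op 5: best P0=NH4 P1=NH3
Op 6: best P0=NH4 P1=NH3
Op 7: best P0=NH4 P1=NH4
Op 8: best P0=NH4 P1=NH0
Op 9: best P0=NH4 P1=NH3
Op 10: best P0=NH4 P1=NH3
Op 11: best P0=NH4 P1=NH3
Op 12: best P0=NH4 P1=NH0

Answer: P0:NH4 P1:NH0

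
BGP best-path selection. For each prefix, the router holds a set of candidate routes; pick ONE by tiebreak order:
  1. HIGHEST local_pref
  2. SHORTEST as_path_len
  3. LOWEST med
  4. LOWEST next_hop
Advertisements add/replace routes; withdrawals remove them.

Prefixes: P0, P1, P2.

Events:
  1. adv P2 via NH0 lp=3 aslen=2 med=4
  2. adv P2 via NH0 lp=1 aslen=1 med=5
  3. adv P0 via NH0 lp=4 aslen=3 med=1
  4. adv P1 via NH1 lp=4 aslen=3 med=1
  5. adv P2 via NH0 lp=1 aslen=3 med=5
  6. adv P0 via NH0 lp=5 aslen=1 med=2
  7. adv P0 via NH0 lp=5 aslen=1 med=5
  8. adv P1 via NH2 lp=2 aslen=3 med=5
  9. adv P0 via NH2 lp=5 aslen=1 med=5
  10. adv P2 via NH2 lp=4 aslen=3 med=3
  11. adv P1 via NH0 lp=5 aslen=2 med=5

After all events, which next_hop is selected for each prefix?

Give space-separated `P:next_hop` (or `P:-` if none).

Answer: P0:NH0 P1:NH0 P2:NH2

Derivation:
Op 1: best P0=- P1=- P2=NH0
Op 2: best P0=- P1=- P2=NH0
Op 3: best P0=NH0 P1=- P2=NH0
Op 4: best P0=NH0 P1=NH1 P2=NH0
Op 5: best P0=NH0 P1=NH1 P2=NH0
Op 6: best P0=NH0 P1=NH1 P2=NH0
Op 7: best P0=NH0 P1=NH1 P2=NH0
Op 8: best P0=NH0 P1=NH1 P2=NH0
Op 9: best P0=NH0 P1=NH1 P2=NH0
Op 10: best P0=NH0 P1=NH1 P2=NH2
Op 11: best P0=NH0 P1=NH0 P2=NH2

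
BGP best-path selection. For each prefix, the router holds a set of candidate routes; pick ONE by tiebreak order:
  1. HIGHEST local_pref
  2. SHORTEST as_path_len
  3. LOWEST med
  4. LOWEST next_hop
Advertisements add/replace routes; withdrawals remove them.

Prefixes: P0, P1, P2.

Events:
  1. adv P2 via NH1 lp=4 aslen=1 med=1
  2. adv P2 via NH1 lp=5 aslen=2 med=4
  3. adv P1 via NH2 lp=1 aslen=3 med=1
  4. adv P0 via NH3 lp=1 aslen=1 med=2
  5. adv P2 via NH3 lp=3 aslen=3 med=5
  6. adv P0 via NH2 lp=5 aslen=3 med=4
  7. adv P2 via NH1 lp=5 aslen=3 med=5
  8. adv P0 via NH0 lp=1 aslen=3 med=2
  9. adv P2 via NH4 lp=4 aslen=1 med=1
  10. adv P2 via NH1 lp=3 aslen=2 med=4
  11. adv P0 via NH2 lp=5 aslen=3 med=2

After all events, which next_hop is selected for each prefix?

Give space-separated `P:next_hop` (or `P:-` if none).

Op 1: best P0=- P1=- P2=NH1
Op 2: best P0=- P1=- P2=NH1
Op 3: best P0=- P1=NH2 P2=NH1
Op 4: best P0=NH3 P1=NH2 P2=NH1
Op 5: best P0=NH3 P1=NH2 P2=NH1
Op 6: best P0=NH2 P1=NH2 P2=NH1
Op 7: best P0=NH2 P1=NH2 P2=NH1
Op 8: best P0=NH2 P1=NH2 P2=NH1
Op 9: best P0=NH2 P1=NH2 P2=NH1
Op 10: best P0=NH2 P1=NH2 P2=NH4
Op 11: best P0=NH2 P1=NH2 P2=NH4

Answer: P0:NH2 P1:NH2 P2:NH4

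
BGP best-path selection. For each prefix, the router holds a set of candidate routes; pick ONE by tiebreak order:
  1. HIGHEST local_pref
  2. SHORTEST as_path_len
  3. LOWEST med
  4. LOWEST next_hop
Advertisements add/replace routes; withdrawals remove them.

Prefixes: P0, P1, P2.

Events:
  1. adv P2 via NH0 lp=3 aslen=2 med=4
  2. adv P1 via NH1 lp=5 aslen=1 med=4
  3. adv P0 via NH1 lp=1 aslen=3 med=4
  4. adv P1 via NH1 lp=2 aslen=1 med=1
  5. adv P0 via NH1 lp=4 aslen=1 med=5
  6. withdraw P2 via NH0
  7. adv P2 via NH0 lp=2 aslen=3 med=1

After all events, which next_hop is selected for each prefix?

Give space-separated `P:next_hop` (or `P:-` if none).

Answer: P0:NH1 P1:NH1 P2:NH0

Derivation:
Op 1: best P0=- P1=- P2=NH0
Op 2: best P0=- P1=NH1 P2=NH0
Op 3: best P0=NH1 P1=NH1 P2=NH0
Op 4: best P0=NH1 P1=NH1 P2=NH0
Op 5: best P0=NH1 P1=NH1 P2=NH0
Op 6: best P0=NH1 P1=NH1 P2=-
Op 7: best P0=NH1 P1=NH1 P2=NH0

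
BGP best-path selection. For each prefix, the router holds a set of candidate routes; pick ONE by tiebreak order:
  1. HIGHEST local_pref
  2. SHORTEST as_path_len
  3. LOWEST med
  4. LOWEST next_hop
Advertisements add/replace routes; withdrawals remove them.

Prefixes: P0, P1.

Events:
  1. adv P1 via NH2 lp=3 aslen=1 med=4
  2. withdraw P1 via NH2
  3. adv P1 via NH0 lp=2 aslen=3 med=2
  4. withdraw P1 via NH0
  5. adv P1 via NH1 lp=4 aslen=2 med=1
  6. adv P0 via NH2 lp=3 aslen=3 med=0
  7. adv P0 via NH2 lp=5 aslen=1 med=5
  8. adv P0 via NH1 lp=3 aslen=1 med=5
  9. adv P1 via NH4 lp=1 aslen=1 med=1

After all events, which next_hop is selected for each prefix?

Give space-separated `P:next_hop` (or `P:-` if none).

Answer: P0:NH2 P1:NH1

Derivation:
Op 1: best P0=- P1=NH2
Op 2: best P0=- P1=-
Op 3: best P0=- P1=NH0
Op 4: best P0=- P1=-
Op 5: best P0=- P1=NH1
Op 6: best P0=NH2 P1=NH1
Op 7: best P0=NH2 P1=NH1
Op 8: best P0=NH2 P1=NH1
Op 9: best P0=NH2 P1=NH1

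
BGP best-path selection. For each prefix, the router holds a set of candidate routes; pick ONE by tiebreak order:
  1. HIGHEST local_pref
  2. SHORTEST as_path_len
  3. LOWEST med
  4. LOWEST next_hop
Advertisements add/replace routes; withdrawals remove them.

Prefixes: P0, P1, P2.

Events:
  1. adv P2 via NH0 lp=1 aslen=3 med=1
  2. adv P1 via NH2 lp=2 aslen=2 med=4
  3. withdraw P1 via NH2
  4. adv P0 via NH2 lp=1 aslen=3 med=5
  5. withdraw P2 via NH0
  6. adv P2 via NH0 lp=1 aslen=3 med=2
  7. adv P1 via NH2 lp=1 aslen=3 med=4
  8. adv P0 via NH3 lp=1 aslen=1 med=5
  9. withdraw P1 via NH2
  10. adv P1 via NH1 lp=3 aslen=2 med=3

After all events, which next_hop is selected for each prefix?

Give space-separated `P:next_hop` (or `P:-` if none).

Op 1: best P0=- P1=- P2=NH0
Op 2: best P0=- P1=NH2 P2=NH0
Op 3: best P0=- P1=- P2=NH0
Op 4: best P0=NH2 P1=- P2=NH0
Op 5: best P0=NH2 P1=- P2=-
Op 6: best P0=NH2 P1=- P2=NH0
Op 7: best P0=NH2 P1=NH2 P2=NH0
Op 8: best P0=NH3 P1=NH2 P2=NH0
Op 9: best P0=NH3 P1=- P2=NH0
Op 10: best P0=NH3 P1=NH1 P2=NH0

Answer: P0:NH3 P1:NH1 P2:NH0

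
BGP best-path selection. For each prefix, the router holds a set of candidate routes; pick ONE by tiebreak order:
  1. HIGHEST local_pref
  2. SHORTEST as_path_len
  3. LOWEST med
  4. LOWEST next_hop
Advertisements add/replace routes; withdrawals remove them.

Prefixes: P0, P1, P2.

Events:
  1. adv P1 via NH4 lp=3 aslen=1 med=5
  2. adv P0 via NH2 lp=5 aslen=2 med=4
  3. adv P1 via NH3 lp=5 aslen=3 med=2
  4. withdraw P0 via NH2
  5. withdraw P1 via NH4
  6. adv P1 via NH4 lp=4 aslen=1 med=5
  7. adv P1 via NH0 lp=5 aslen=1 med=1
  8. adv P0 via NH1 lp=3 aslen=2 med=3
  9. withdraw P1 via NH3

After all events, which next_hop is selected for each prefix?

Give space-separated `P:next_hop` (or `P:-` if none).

Answer: P0:NH1 P1:NH0 P2:-

Derivation:
Op 1: best P0=- P1=NH4 P2=-
Op 2: best P0=NH2 P1=NH4 P2=-
Op 3: best P0=NH2 P1=NH3 P2=-
Op 4: best P0=- P1=NH3 P2=-
Op 5: best P0=- P1=NH3 P2=-
Op 6: best P0=- P1=NH3 P2=-
Op 7: best P0=- P1=NH0 P2=-
Op 8: best P0=NH1 P1=NH0 P2=-
Op 9: best P0=NH1 P1=NH0 P2=-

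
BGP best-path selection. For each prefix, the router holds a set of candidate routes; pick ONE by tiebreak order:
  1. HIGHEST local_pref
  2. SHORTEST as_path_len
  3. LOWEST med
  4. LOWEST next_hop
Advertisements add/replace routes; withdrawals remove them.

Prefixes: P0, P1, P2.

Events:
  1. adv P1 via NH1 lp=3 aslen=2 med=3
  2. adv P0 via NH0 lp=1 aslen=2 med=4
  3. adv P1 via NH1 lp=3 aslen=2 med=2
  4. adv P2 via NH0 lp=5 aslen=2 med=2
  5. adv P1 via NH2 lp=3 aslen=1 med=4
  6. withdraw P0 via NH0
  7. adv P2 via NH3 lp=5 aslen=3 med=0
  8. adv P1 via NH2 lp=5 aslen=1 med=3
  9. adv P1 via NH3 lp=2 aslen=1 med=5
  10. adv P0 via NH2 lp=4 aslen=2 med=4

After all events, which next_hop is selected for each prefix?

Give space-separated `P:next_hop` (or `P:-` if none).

Answer: P0:NH2 P1:NH2 P2:NH0

Derivation:
Op 1: best P0=- P1=NH1 P2=-
Op 2: best P0=NH0 P1=NH1 P2=-
Op 3: best P0=NH0 P1=NH1 P2=-
Op 4: best P0=NH0 P1=NH1 P2=NH0
Op 5: best P0=NH0 P1=NH2 P2=NH0
Op 6: best P0=- P1=NH2 P2=NH0
Op 7: best P0=- P1=NH2 P2=NH0
Op 8: best P0=- P1=NH2 P2=NH0
Op 9: best P0=- P1=NH2 P2=NH0
Op 10: best P0=NH2 P1=NH2 P2=NH0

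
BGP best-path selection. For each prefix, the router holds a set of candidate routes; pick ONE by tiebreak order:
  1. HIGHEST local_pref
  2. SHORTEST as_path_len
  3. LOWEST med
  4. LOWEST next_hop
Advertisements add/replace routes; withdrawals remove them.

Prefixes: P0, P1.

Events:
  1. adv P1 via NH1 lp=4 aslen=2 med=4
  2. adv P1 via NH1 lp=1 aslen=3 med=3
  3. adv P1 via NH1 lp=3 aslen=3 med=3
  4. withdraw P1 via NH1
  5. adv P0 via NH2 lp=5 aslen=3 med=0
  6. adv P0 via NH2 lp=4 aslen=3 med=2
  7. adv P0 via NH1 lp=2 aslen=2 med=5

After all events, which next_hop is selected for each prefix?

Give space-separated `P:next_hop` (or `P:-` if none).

Answer: P0:NH2 P1:-

Derivation:
Op 1: best P0=- P1=NH1
Op 2: best P0=- P1=NH1
Op 3: best P0=- P1=NH1
Op 4: best P0=- P1=-
Op 5: best P0=NH2 P1=-
Op 6: best P0=NH2 P1=-
Op 7: best P0=NH2 P1=-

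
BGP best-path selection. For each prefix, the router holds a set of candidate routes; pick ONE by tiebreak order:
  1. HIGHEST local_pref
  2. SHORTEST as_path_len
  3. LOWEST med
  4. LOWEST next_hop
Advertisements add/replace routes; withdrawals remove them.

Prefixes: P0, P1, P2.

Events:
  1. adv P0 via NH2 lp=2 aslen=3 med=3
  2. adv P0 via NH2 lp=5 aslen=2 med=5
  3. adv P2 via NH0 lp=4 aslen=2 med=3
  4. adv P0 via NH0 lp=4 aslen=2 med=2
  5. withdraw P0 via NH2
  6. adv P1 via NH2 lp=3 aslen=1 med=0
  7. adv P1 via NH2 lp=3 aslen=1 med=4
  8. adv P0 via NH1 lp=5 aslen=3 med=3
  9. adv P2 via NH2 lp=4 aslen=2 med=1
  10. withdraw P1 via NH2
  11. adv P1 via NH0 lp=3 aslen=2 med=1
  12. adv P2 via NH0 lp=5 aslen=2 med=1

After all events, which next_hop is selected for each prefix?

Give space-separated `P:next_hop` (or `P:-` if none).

Op 1: best P0=NH2 P1=- P2=-
Op 2: best P0=NH2 P1=- P2=-
Op 3: best P0=NH2 P1=- P2=NH0
Op 4: best P0=NH2 P1=- P2=NH0
Op 5: best P0=NH0 P1=- P2=NH0
Op 6: best P0=NH0 P1=NH2 P2=NH0
Op 7: best P0=NH0 P1=NH2 P2=NH0
Op 8: best P0=NH1 P1=NH2 P2=NH0
Op 9: best P0=NH1 P1=NH2 P2=NH2
Op 10: best P0=NH1 P1=- P2=NH2
Op 11: best P0=NH1 P1=NH0 P2=NH2
Op 12: best P0=NH1 P1=NH0 P2=NH0

Answer: P0:NH1 P1:NH0 P2:NH0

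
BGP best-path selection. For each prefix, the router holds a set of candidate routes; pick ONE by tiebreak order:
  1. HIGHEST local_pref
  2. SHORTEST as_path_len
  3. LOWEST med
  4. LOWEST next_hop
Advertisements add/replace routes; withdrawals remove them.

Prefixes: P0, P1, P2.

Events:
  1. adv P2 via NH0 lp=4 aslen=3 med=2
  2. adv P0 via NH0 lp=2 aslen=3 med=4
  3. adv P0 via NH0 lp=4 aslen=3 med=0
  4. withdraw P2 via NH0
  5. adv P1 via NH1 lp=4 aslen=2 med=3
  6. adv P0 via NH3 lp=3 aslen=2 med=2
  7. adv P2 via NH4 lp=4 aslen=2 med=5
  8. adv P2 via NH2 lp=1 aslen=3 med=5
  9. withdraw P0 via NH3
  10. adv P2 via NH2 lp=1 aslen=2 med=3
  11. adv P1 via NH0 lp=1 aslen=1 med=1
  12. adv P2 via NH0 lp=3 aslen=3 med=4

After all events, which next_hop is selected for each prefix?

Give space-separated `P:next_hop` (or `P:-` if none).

Op 1: best P0=- P1=- P2=NH0
Op 2: best P0=NH0 P1=- P2=NH0
Op 3: best P0=NH0 P1=- P2=NH0
Op 4: best P0=NH0 P1=- P2=-
Op 5: best P0=NH0 P1=NH1 P2=-
Op 6: best P0=NH0 P1=NH1 P2=-
Op 7: best P0=NH0 P1=NH1 P2=NH4
Op 8: best P0=NH0 P1=NH1 P2=NH4
Op 9: best P0=NH0 P1=NH1 P2=NH4
Op 10: best P0=NH0 P1=NH1 P2=NH4
Op 11: best P0=NH0 P1=NH1 P2=NH4
Op 12: best P0=NH0 P1=NH1 P2=NH4

Answer: P0:NH0 P1:NH1 P2:NH4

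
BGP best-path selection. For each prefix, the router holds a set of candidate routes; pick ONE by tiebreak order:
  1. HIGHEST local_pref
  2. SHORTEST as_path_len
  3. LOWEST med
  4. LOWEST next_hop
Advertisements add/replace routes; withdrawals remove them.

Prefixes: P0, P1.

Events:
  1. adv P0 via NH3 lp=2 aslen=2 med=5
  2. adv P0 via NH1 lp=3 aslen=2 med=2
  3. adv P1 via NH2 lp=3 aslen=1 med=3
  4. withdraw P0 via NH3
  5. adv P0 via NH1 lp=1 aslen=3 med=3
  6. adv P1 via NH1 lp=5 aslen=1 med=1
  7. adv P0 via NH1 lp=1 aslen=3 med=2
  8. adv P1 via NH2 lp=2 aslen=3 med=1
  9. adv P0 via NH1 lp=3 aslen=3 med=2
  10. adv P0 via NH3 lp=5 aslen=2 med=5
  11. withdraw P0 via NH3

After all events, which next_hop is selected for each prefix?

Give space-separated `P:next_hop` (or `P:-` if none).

Answer: P0:NH1 P1:NH1

Derivation:
Op 1: best P0=NH3 P1=-
Op 2: best P0=NH1 P1=-
Op 3: best P0=NH1 P1=NH2
Op 4: best P0=NH1 P1=NH2
Op 5: best P0=NH1 P1=NH2
Op 6: best P0=NH1 P1=NH1
Op 7: best P0=NH1 P1=NH1
Op 8: best P0=NH1 P1=NH1
Op 9: best P0=NH1 P1=NH1
Op 10: best P0=NH3 P1=NH1
Op 11: best P0=NH1 P1=NH1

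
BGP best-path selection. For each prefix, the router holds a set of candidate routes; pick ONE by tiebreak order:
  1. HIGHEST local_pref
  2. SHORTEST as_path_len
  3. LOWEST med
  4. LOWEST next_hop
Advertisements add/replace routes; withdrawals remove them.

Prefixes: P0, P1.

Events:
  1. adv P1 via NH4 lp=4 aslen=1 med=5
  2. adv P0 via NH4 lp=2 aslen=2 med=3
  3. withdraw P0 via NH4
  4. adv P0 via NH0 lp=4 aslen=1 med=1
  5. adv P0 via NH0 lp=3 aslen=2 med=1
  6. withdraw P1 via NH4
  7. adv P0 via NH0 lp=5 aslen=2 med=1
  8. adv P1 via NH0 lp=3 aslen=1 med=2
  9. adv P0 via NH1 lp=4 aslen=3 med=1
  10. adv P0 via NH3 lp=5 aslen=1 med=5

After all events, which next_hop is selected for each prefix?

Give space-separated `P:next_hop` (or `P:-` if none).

Answer: P0:NH3 P1:NH0

Derivation:
Op 1: best P0=- P1=NH4
Op 2: best P0=NH4 P1=NH4
Op 3: best P0=- P1=NH4
Op 4: best P0=NH0 P1=NH4
Op 5: best P0=NH0 P1=NH4
Op 6: best P0=NH0 P1=-
Op 7: best P0=NH0 P1=-
Op 8: best P0=NH0 P1=NH0
Op 9: best P0=NH0 P1=NH0
Op 10: best P0=NH3 P1=NH0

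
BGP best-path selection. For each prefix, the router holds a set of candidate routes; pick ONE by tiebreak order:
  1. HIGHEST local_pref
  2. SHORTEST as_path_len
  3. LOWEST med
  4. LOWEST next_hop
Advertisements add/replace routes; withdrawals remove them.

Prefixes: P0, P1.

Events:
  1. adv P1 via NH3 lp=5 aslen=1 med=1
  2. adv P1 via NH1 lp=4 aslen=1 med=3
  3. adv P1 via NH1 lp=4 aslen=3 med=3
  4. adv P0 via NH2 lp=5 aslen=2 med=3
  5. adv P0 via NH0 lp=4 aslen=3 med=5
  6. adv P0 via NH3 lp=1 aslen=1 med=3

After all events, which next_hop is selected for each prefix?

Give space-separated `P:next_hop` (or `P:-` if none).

Op 1: best P0=- P1=NH3
Op 2: best P0=- P1=NH3
Op 3: best P0=- P1=NH3
Op 4: best P0=NH2 P1=NH3
Op 5: best P0=NH2 P1=NH3
Op 6: best P0=NH2 P1=NH3

Answer: P0:NH2 P1:NH3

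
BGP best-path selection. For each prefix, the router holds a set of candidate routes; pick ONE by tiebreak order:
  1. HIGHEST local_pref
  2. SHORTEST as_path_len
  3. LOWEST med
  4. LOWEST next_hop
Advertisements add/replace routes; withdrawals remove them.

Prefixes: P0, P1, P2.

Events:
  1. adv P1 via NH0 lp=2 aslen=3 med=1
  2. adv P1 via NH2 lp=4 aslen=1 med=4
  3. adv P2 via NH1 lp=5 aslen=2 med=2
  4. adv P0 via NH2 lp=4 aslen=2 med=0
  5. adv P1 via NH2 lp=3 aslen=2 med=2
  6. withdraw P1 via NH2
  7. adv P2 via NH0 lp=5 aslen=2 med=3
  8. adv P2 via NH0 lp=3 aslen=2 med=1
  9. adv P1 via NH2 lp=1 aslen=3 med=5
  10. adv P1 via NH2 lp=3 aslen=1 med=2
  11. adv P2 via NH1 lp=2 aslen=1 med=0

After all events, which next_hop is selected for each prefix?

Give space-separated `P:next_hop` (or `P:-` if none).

Answer: P0:NH2 P1:NH2 P2:NH0

Derivation:
Op 1: best P0=- P1=NH0 P2=-
Op 2: best P0=- P1=NH2 P2=-
Op 3: best P0=- P1=NH2 P2=NH1
Op 4: best P0=NH2 P1=NH2 P2=NH1
Op 5: best P0=NH2 P1=NH2 P2=NH1
Op 6: best P0=NH2 P1=NH0 P2=NH1
Op 7: best P0=NH2 P1=NH0 P2=NH1
Op 8: best P0=NH2 P1=NH0 P2=NH1
Op 9: best P0=NH2 P1=NH0 P2=NH1
Op 10: best P0=NH2 P1=NH2 P2=NH1
Op 11: best P0=NH2 P1=NH2 P2=NH0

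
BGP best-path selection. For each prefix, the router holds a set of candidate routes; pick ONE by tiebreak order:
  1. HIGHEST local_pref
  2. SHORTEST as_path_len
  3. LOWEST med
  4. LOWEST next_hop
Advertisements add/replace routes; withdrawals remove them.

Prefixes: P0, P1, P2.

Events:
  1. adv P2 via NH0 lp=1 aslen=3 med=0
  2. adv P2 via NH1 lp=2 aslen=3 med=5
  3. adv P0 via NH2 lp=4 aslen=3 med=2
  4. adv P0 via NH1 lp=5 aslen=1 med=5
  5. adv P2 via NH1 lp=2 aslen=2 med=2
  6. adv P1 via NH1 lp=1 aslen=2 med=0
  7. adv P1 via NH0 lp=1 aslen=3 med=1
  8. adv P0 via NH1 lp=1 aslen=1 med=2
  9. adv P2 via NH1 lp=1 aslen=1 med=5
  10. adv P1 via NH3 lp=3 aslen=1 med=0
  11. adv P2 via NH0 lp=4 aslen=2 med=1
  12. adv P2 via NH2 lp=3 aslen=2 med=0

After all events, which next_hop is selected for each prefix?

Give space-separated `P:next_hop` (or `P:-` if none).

Answer: P0:NH2 P1:NH3 P2:NH0

Derivation:
Op 1: best P0=- P1=- P2=NH0
Op 2: best P0=- P1=- P2=NH1
Op 3: best P0=NH2 P1=- P2=NH1
Op 4: best P0=NH1 P1=- P2=NH1
Op 5: best P0=NH1 P1=- P2=NH1
Op 6: best P0=NH1 P1=NH1 P2=NH1
Op 7: best P0=NH1 P1=NH1 P2=NH1
Op 8: best P0=NH2 P1=NH1 P2=NH1
Op 9: best P0=NH2 P1=NH1 P2=NH1
Op 10: best P0=NH2 P1=NH3 P2=NH1
Op 11: best P0=NH2 P1=NH3 P2=NH0
Op 12: best P0=NH2 P1=NH3 P2=NH0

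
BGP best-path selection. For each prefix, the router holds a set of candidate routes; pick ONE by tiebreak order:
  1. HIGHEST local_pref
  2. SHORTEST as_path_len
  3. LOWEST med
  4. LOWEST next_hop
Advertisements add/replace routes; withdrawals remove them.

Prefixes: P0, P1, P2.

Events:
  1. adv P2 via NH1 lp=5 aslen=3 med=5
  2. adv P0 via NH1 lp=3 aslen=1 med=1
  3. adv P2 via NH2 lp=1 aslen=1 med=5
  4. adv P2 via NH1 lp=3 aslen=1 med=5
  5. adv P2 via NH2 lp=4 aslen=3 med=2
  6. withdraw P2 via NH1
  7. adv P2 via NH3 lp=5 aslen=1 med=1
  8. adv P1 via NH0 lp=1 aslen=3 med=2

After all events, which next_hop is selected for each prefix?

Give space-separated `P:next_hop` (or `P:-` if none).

Op 1: best P0=- P1=- P2=NH1
Op 2: best P0=NH1 P1=- P2=NH1
Op 3: best P0=NH1 P1=- P2=NH1
Op 4: best P0=NH1 P1=- P2=NH1
Op 5: best P0=NH1 P1=- P2=NH2
Op 6: best P0=NH1 P1=- P2=NH2
Op 7: best P0=NH1 P1=- P2=NH3
Op 8: best P0=NH1 P1=NH0 P2=NH3

Answer: P0:NH1 P1:NH0 P2:NH3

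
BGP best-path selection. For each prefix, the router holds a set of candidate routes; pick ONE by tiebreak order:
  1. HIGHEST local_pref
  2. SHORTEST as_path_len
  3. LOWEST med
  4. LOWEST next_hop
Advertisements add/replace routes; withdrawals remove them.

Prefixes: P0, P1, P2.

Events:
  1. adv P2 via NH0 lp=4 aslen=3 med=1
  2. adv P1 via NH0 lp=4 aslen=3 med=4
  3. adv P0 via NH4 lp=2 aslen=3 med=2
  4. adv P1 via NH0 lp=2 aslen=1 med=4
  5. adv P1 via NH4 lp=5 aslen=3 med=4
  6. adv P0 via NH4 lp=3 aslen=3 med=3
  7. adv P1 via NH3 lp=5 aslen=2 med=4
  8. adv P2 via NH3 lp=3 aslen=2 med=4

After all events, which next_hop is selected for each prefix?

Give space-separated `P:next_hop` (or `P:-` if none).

Answer: P0:NH4 P1:NH3 P2:NH0

Derivation:
Op 1: best P0=- P1=- P2=NH0
Op 2: best P0=- P1=NH0 P2=NH0
Op 3: best P0=NH4 P1=NH0 P2=NH0
Op 4: best P0=NH4 P1=NH0 P2=NH0
Op 5: best P0=NH4 P1=NH4 P2=NH0
Op 6: best P0=NH4 P1=NH4 P2=NH0
Op 7: best P0=NH4 P1=NH3 P2=NH0
Op 8: best P0=NH4 P1=NH3 P2=NH0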